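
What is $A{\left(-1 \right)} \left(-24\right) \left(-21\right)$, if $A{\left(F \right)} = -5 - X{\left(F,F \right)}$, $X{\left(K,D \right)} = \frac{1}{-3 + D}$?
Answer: $-2394$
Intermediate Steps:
$A{\left(F \right)} = -5 - \frac{1}{-3 + F}$
$A{\left(-1 \right)} \left(-24\right) \left(-21\right) = \frac{14 - -5}{-3 - 1} \left(-24\right) \left(-21\right) = \frac{14 + 5}{-4} \left(-24\right) \left(-21\right) = \left(- \frac{1}{4}\right) 19 \left(-24\right) \left(-21\right) = \left(- \frac{19}{4}\right) \left(-24\right) \left(-21\right) = 114 \left(-21\right) = -2394$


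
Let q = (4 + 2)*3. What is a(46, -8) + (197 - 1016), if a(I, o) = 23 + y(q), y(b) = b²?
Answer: -472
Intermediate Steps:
q = 18 (q = 6*3 = 18)
a(I, o) = 347 (a(I, o) = 23 + 18² = 23 + 324 = 347)
a(46, -8) + (197 - 1016) = 347 + (197 - 1016) = 347 - 819 = -472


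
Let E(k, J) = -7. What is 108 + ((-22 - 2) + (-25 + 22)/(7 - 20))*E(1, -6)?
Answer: 3567/13 ≈ 274.38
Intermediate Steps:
108 + ((-22 - 2) + (-25 + 22)/(7 - 20))*E(1, -6) = 108 + ((-22 - 2) + (-25 + 22)/(7 - 20))*(-7) = 108 + (-24 - 3/(-13))*(-7) = 108 + (-24 - 3*(-1/13))*(-7) = 108 + (-24 + 3/13)*(-7) = 108 - 309/13*(-7) = 108 + 2163/13 = 3567/13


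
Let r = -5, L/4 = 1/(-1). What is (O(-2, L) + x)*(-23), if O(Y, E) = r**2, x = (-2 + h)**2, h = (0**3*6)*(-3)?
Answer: -667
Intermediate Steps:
h = 0 (h = (0*6)*(-3) = 0*(-3) = 0)
L = -4 (L = 4/(-1) = 4*(-1) = -4)
x = 4 (x = (-2 + 0)**2 = (-2)**2 = 4)
O(Y, E) = 25 (O(Y, E) = (-5)**2 = 25)
(O(-2, L) + x)*(-23) = (25 + 4)*(-23) = 29*(-23) = -667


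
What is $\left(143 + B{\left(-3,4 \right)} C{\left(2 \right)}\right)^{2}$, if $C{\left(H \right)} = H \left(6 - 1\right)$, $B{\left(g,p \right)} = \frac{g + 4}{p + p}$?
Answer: $\frac{332929}{16} \approx 20808.0$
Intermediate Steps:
$B{\left(g,p \right)} = \frac{4 + g}{2 p}$
$C{\left(H \right)} = 5 H$ ($C{\left(H \right)} = H 5 = 5 H$)
$\left(143 + B{\left(-3,4 \right)} C{\left(2 \right)}\right)^{2} = \left(143 + \frac{4 - 3}{2 \cdot 4} \cdot 5 \cdot 2\right)^{2} = \left(143 + \frac{1}{2} \cdot \frac{1}{4} \cdot 1 \cdot 10\right)^{2} = \left(143 + \frac{1}{8} \cdot 10\right)^{2} = \left(143 + \frac{5}{4}\right)^{2} = \left(\frac{577}{4}\right)^{2} = \frac{332929}{16}$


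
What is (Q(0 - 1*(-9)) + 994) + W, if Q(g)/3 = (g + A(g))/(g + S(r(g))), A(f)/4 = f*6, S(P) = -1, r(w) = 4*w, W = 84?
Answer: 9299/8 ≈ 1162.4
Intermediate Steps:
A(f) = 24*f (A(f) = 4*(f*6) = 4*(6*f) = 24*f)
Q(g) = 75*g/(-1 + g) (Q(g) = 3*((g + 24*g)/(g - 1)) = 3*((25*g)/(-1 + g)) = 3*(25*g/(-1 + g)) = 75*g/(-1 + g))
(Q(0 - 1*(-9)) + 994) + W = (75*(0 - 1*(-9))/(-1 + (0 - 1*(-9))) + 994) + 84 = (75*(0 + 9)/(-1 + (0 + 9)) + 994) + 84 = (75*9/(-1 + 9) + 994) + 84 = (75*9/8 + 994) + 84 = (75*9*(⅛) + 994) + 84 = (675/8 + 994) + 84 = 8627/8 + 84 = 9299/8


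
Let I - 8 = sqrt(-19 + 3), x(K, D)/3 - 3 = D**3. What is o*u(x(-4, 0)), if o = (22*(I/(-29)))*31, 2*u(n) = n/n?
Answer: -2728/29 - 1364*I/29 ≈ -94.069 - 47.034*I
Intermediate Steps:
x(K, D) = 9 + 3*D**3
I = 8 + 4*I (I = 8 + sqrt(-19 + 3) = 8 + sqrt(-16) = 8 + 4*I ≈ 8.0 + 4.0*I)
u(n) = 1/2 (u(n) = (n/n)/2 = (1/2)*1 = 1/2)
o = -5456/29 - 2728*I/29 (o = (22*((8 + 4*I)/(-29)))*31 = (22*((8 + 4*I)*(-1/29)))*31 = (22*(-8/29 - 4*I/29))*31 = (-176/29 - 88*I/29)*31 = -5456/29 - 2728*I/29 ≈ -188.14 - 94.069*I)
o*u(x(-4, 0)) = (-5456/29 - 2728*I/29)*(1/2) = -2728/29 - 1364*I/29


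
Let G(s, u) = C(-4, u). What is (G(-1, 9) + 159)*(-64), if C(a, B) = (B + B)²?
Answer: -30912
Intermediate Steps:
C(a, B) = 4*B² (C(a, B) = (2*B)² = 4*B²)
G(s, u) = 4*u²
(G(-1, 9) + 159)*(-64) = (4*9² + 159)*(-64) = (4*81 + 159)*(-64) = (324 + 159)*(-64) = 483*(-64) = -30912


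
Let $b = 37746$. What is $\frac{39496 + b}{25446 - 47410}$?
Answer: $- \frac{38621}{10982} \approx -3.5168$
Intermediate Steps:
$\frac{39496 + b}{25446 - 47410} = \frac{39496 + 37746}{25446 - 47410} = \frac{77242}{-21964} = 77242 \left(- \frac{1}{21964}\right) = - \frac{38621}{10982}$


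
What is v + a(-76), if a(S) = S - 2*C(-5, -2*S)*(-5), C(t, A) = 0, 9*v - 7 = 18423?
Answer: 17746/9 ≈ 1971.8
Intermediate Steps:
v = 18430/9 (v = 7/9 + (1/9)*18423 = 7/9 + 2047 = 18430/9 ≈ 2047.8)
a(S) = S (a(S) = S - 2*0*(-5) = S + 0*(-5) = S + 0 = S)
v + a(-76) = 18430/9 - 76 = 17746/9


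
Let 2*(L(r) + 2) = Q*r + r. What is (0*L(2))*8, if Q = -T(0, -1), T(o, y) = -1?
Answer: 0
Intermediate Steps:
Q = 1 (Q = -1*(-1) = 1)
L(r) = -2 + r (L(r) = -2 + (1*r + r)/2 = -2 + (r + r)/2 = -2 + (2*r)/2 = -2 + r)
(0*L(2))*8 = (0*(-2 + 2))*8 = (0*0)*8 = 0*8 = 0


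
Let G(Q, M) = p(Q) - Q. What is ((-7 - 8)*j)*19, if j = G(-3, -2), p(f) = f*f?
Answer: -3420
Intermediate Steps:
p(f) = f²
G(Q, M) = Q² - Q
j = 12 (j = -3*(-1 - 3) = -3*(-4) = 12)
((-7 - 8)*j)*19 = ((-7 - 8)*12)*19 = -15*12*19 = -180*19 = -3420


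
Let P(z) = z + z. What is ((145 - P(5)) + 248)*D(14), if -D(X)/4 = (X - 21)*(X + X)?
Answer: 300272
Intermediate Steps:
D(X) = -8*X*(-21 + X) (D(X) = -4*(X - 21)*(X + X) = -4*(-21 + X)*2*X = -8*X*(-21 + X))
P(z) = 2*z
((145 - P(5)) + 248)*D(14) = ((145 - 2*5) + 248)*(8*14*(21 - 1*14)) = ((145 - 1*10) + 248)*(8*14*(21 - 14)) = ((145 - 10) + 248)*(8*14*7) = (135 + 248)*784 = 383*784 = 300272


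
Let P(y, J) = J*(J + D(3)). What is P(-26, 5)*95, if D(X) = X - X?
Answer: 2375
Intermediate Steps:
D(X) = 0
P(y, J) = J**2 (P(y, J) = J*(J + 0) = J*J = J**2)
P(-26, 5)*95 = 5**2*95 = 25*95 = 2375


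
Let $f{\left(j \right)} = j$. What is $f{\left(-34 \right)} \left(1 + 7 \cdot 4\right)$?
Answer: $-986$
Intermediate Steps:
$f{\left(-34 \right)} \left(1 + 7 \cdot 4\right) = - 34 \left(1 + 7 \cdot 4\right) = - 34 \left(1 + 28\right) = \left(-34\right) 29 = -986$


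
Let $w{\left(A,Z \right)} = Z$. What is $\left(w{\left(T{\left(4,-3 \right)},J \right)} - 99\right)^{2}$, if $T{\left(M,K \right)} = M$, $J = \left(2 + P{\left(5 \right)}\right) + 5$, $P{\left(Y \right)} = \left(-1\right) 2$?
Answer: $8836$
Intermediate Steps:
$P{\left(Y \right)} = -2$
$J = 5$ ($J = \left(2 - 2\right) + 5 = 0 + 5 = 5$)
$\left(w{\left(T{\left(4,-3 \right)},J \right)} - 99\right)^{2} = \left(5 - 99\right)^{2} = \left(-94\right)^{2} = 8836$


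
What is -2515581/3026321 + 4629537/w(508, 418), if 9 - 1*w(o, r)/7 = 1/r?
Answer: 5856308160430599/79673952967 ≈ 73503.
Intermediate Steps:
w(o, r) = 63 - 7/r
-2515581/3026321 + 4629537/w(508, 418) = -2515581/3026321 + 4629537/(63 - 7/418) = -2515581/3026321 + 4629537/(26327/418) = -2515581/3026321 + 4629537*(418/26327) = -2515581/3026321 + 1935146466/26327 = 5856308160430599/79673952967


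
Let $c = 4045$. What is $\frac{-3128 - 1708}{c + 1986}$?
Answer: $- \frac{4836}{6031} \approx -0.80186$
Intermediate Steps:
$\frac{-3128 - 1708}{c + 1986} = \frac{-3128 - 1708}{4045 + 1986} = - \frac{4836}{6031}$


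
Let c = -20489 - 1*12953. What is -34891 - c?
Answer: -1449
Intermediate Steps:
c = -33442 (c = -20489 - 12953 = -33442)
-34891 - c = -34891 - 1*(-33442) = -34891 + 33442 = -1449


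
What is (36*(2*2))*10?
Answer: 1440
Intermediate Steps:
(36*(2*2))*10 = (36*4)*10 = 144*10 = 1440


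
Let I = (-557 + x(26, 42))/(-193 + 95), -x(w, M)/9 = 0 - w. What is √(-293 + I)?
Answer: I*√56782/14 ≈ 17.021*I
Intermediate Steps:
x(w, M) = 9*w (x(w, M) = -9*(0 - w) = -(-9)*w = 9*w)
I = 323/98 (I = (-557 + 9*26)/(-193 + 95) = (-557 + 234)/(-98) = -323*(-1/98) = 323/98 ≈ 3.2959)
√(-293 + I) = √(-293 + 323/98) = √(-28391/98) = I*√56782/14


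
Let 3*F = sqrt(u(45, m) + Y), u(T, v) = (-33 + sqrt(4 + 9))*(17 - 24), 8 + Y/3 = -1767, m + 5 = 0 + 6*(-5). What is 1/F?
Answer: -3*I/sqrt(5094 + 7*sqrt(13)) ≈ -0.041929*I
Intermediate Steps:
m = -35 (m = -5 + (0 + 6*(-5)) = -5 + (0 - 30) = -5 - 30 = -35)
Y = -5325 (Y = -24 + 3*(-1767) = -24 - 5301 = -5325)
u(T, v) = 231 - 7*sqrt(13) (u(T, v) = (-33 + sqrt(13))*(-7) = 231 - 7*sqrt(13))
F = sqrt(-5094 - 7*sqrt(13))/3 (F = sqrt((231 - 7*sqrt(13)) - 5325)/3 = sqrt(-5094 - 7*sqrt(13))/3 ≈ 23.85*I)
1/F = 1/(sqrt(-5094 - 7*sqrt(13))/3) = 3/sqrt(-5094 - 7*sqrt(13))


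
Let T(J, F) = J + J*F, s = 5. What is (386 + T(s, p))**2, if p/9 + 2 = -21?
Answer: 414736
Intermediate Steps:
p = -207 (p = -18 + 9*(-21) = -18 - 189 = -207)
T(J, F) = J + F*J
(386 + T(s, p))**2 = (386 + 5*(1 - 207))**2 = (386 + 5*(-206))**2 = (386 - 1030)**2 = (-644)**2 = 414736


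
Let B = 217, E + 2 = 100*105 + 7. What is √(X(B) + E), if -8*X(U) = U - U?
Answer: √10505 ≈ 102.49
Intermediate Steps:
E = 10505 (E = -2 + (100*105 + 7) = -2 + (10500 + 7) = -2 + 10507 = 10505)
X(U) = 0 (X(U) = -(U - U)/8 = -⅛*0 = 0)
√(X(B) + E) = √(0 + 10505) = √10505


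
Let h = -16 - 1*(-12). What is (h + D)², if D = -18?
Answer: 484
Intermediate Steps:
h = -4 (h = -16 + 12 = -4)
(h + D)² = (-4 - 18)² = (-22)² = 484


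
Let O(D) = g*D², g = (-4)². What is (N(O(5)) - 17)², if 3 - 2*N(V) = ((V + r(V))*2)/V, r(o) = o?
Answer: 1225/4 ≈ 306.25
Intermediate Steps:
g = 16
O(D) = 16*D²
N(V) = -½ (N(V) = 3/2 - (V + V)*2/(2*V) = 3/2 - (2*V)*2/(2*V) = 3/2 - 4*V/(2*V) = 3/2 - ½*4 = 3/2 - 2 = -½)
(N(O(5)) - 17)² = (-½ - 17)² = (-35/2)² = 1225/4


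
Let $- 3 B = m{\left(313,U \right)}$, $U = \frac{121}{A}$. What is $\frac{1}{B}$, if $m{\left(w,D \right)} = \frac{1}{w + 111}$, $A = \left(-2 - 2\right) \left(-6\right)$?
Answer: $-1272$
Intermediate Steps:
$A = 24$ ($A = \left(-4\right) \left(-6\right) = 24$)
$U = \frac{121}{24} \approx 5.0417$
$m{\left(w,D \right)} = \frac{1}{111 + w}$
$B = - \frac{1}{1272}$ ($B = - \frac{1}{3 \left(111 + 313\right)} = - \frac{1}{3 \cdot 424} = \left(- \frac{1}{3}\right) \frac{1}{424} = - \frac{1}{1272} \approx -0.00078616$)
$\frac{1}{B} = \frac{1}{- \frac{1}{1272}} = -1272$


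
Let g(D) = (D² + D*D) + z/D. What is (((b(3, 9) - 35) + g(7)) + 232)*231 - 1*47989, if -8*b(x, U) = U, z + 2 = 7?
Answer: 160489/8 ≈ 20061.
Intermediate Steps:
z = 5 (z = -2 + 7 = 5)
b(x, U) = -U/8
g(D) = 2*D² + 5/D (g(D) = (D² + D*D) + 5/D = (D² + D²) + 5/D = 2*D² + 5/D)
(((b(3, 9) - 35) + g(7)) + 232)*231 - 1*47989 = (((-⅛*9 - 35) + (5 + 2*7³)/7) + 232)*231 - 1*47989 = (((-9/8 - 35) + (5 + 2*343)/7) + 232)*231 - 47989 = ((-289/8 + (5 + 686)/7) + 232)*231 - 47989 = ((-289/8 + (⅐)*691) + 232)*231 - 47989 = ((-289/8 + 691/7) + 232)*231 - 47989 = (3505/56 + 232)*231 - 47989 = (16497/56)*231 - 47989 = 544401/8 - 47989 = 160489/8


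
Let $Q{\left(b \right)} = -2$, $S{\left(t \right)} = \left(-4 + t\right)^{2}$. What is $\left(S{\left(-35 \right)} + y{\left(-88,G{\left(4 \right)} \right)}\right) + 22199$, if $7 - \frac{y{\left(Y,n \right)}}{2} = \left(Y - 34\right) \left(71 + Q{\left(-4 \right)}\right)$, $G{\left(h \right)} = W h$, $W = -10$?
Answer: $40570$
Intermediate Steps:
$G{\left(h \right)} = - 10 h$
$y{\left(Y,n \right)} = 4706 - 138 Y$ ($y{\left(Y,n \right)} = 14 - 2 \left(Y - 34\right) \left(71 - 2\right) = 14 - 2 \left(-34 + Y\right) 69 = 14 - 2 \left(-2346 + 69 Y\right) = 14 - \left(-4692 + 138 Y\right) = 4706 - 138 Y$)
$\left(S{\left(-35 \right)} + y{\left(-88,G{\left(4 \right)} \right)}\right) + 22199 = \left(\left(-4 - 35\right)^{2} + \left(4706 - -12144\right)\right) + 22199 = \left(\left(-39\right)^{2} + \left(4706 + 12144\right)\right) + 22199 = \left(1521 + 16850\right) + 22199 = 18371 + 22199 = 40570$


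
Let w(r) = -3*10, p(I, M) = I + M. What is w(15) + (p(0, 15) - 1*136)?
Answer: -151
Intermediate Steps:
w(r) = -30
w(15) + (p(0, 15) - 1*136) = -30 + ((0 + 15) - 1*136) = -30 + (15 - 136) = -30 - 121 = -151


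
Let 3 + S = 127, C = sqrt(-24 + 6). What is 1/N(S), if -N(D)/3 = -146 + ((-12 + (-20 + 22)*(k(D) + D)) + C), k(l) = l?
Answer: I/(3*(-338*I + 3*sqrt(2))) ≈ -0.00098604 + 1.2377e-5*I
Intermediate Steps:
C = 3*I*sqrt(2) (C = sqrt(-18) = 3*I*sqrt(2) ≈ 4.2426*I)
S = 124 (S = -3 + 127 = 124)
N(D) = 474 - 12*D - 9*I*sqrt(2) (N(D) = -3*(-146 + ((-12 + (-20 + 22)*(D + D)) + 3*I*sqrt(2))) = -3*(-146 + ((-12 + 2*(2*D)) + 3*I*sqrt(2))) = -3*(-146 + ((-12 + 4*D) + 3*I*sqrt(2))) = -3*(-146 + (-12 + 4*D + 3*I*sqrt(2))) = -3*(-158 + 4*D + 3*I*sqrt(2)) = 474 - 12*D - 9*I*sqrt(2))
1/N(S) = 1/(474 - 12*124 - 9*I*sqrt(2)) = 1/(474 - 1488 - 9*I*sqrt(2)) = 1/(-1014 - 9*I*sqrt(2))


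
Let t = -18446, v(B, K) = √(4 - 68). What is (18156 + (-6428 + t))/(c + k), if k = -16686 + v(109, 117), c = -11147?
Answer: 186982094/774675953 + 53744*I/774675953 ≈ 0.24137 + 6.9376e-5*I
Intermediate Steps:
v(B, K) = 8*I (v(B, K) = √(-64) = 8*I)
k = -16686 + 8*I ≈ -16686.0 + 8.0*I
(18156 + (-6428 + t))/(c + k) = (18156 + (-6428 - 18446))/(-11147 + (-16686 + 8*I)) = (18156 - 24874)/(-27833 + 8*I) = -6718*(-27833 - 8*I)/774675953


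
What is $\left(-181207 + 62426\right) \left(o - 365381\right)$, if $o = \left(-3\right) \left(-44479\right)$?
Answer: $27550540264$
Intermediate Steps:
$o = 133437$
$\left(-181207 + 62426\right) \left(o - 365381\right) = \left(-181207 + 62426\right) \left(133437 - 365381\right) = \left(-118781\right) \left(-231944\right) = 27550540264$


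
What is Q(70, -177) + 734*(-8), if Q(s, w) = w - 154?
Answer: -6203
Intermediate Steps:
Q(s, w) = -154 + w
Q(70, -177) + 734*(-8) = (-154 - 177) + 734*(-8) = -331 - 5872 = -6203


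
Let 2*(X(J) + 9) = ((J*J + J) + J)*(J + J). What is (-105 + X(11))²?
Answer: 2128681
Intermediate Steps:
X(J) = -9 + J*(J² + 2*J) (X(J) = -9 + (((J*J + J) + J)*(J + J))/2 = -9 + (((J² + J) + J)*(2*J))/2 = -9 + (((J + J²) + J)*(2*J))/2 = -9 + ((J² + 2*J)*(2*J))/2 = -9 + (2*J*(J² + 2*J))/2 = -9 + J*(J² + 2*J))
(-105 + X(11))² = (-105 + (-9 + 11³ + 2*11²))² = (-105 + (-9 + 1331 + 2*121))² = (-105 + (-9 + 1331 + 242))² = (-105 + 1564)² = 1459² = 2128681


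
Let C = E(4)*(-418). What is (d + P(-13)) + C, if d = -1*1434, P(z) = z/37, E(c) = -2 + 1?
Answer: -37605/37 ≈ -1016.4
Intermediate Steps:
E(c) = -1
P(z) = z/37 (P(z) = z*(1/37) = z/37)
d = -1434
C = 418 (C = -1*(-418) = 418)
(d + P(-13)) + C = (-1434 + (1/37)*(-13)) + 418 = (-1434 - 13/37) + 418 = -53071/37 + 418 = -37605/37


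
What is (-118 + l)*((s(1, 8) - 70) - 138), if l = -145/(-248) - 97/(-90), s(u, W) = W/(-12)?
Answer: 406376351/16740 ≈ 24276.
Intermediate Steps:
s(u, W) = -W/12 (s(u, W) = W*(-1/12) = -W/12)
l = 18553/11160 (l = -145*(-1/248) - 97*(-1/90) = 145/248 + 97/90 = 18553/11160 ≈ 1.6625)
(-118 + l)*((s(1, 8) - 70) - 138) = (-118 + 18553/11160)*((-1/12*8 - 70) - 138) = -1298327*((-⅔ - 70) - 138)/11160 = -1298327*(-212/3 - 138)/11160 = -1298327/11160*(-626/3) = 406376351/16740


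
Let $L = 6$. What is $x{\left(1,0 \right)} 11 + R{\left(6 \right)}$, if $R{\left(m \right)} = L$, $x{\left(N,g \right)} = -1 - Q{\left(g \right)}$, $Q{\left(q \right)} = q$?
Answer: $-5$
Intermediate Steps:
$x{\left(N,g \right)} = -1 - g$
$R{\left(m \right)} = 6$
$x{\left(1,0 \right)} 11 + R{\left(6 \right)} = \left(-1 - 0\right) 11 + 6 = \left(-1 + 0\right) 11 + 6 = \left(-1\right) 11 + 6 = -11 + 6 = -5$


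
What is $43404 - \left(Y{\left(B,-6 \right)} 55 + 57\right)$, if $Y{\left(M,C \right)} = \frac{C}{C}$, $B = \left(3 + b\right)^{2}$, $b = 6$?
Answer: $43292$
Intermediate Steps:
$B = 81$ ($B = \left(3 + 6\right)^{2} = 9^{2} = 81$)
$Y{\left(M,C \right)} = 1$
$43404 - \left(Y{\left(B,-6 \right)} 55 + 57\right) = 43404 - \left(1 \cdot 55 + 57\right) = 43404 - \left(55 + 57\right) = 43404 - 112 = 43292$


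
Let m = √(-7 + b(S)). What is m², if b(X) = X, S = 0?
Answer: -7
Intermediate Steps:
m = I*√7 (m = √(-7 + 0) = √(-7) = I*√7 ≈ 2.6458*I)
m² = (I*√7)² = -7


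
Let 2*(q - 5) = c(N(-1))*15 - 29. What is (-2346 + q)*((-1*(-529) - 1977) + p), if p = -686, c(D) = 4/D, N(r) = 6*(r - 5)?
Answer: 15085246/3 ≈ 5.0284e+6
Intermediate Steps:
N(r) = -30 + 6*r (N(r) = 6*(-5 + r) = -30 + 6*r)
q = -31/3 (q = 5 + ((4/(-30 + 6*(-1)))*15 - 29)/2 = 5 + ((4/(-30 - 6))*15 - 29)/2 = 5 + ((4/(-36))*15 - 29)/2 = 5 + ((4*(-1/36))*15 - 29)/2 = 5 + (-⅑*15 - 29)/2 = 5 + (-5/3 - 29)/2 = 5 + (½)*(-92/3) = 5 - 46/3 = -31/3 ≈ -10.333)
(-2346 + q)*((-1*(-529) - 1977) + p) = (-2346 - 31/3)*((-1*(-529) - 1977) - 686) = -7069*((529 - 1977) - 686)/3 = -7069*(-1448 - 686)/3 = -7069/3*(-2134) = 15085246/3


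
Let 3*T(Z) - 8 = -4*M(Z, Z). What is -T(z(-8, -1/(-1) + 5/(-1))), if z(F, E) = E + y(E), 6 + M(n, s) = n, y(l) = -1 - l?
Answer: -12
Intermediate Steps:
M(n, s) = -6 + n
z(F, E) = -1 (z(F, E) = E + (-1 - E) = -1)
T(Z) = 32/3 - 4*Z/3 (T(Z) = 8/3 + (-4*(-6 + Z))/3 = 8/3 + (24 - 4*Z)/3 = 8/3 + (8 - 4*Z/3) = 32/3 - 4*Z/3)
-T(z(-8, -1/(-1) + 5/(-1))) = -(32/3 - 4/3*(-1)) = -(32/3 + 4/3) = -1*12 = -12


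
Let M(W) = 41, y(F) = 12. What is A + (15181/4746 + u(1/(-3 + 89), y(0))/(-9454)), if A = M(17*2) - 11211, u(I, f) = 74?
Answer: -250520015155/22434342 ≈ -11167.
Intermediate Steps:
A = -11170 (A = 41 - 11211 = -11170)
A + (15181/4746 + u(1/(-3 + 89), y(0))/(-9454)) = -11170 + (15181/4746 + 74/(-9454)) = -11170 + (15181*(1/4746) + 74*(-1/9454)) = -11170 + (15181/4746 - 37/4727) = -11170 + 71584985/22434342 = -250520015155/22434342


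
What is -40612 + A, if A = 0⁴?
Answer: -40612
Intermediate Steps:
A = 0
-40612 + A = -40612 + 0 = -40612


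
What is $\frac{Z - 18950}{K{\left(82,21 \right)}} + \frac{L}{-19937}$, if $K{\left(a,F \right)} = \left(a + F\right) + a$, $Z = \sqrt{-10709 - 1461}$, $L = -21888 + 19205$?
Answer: $- \frac{75461959}{737669} + \frac{i \sqrt{12170}}{185} \approx -102.3 + 0.59631 i$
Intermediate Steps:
$L = -2683$
$Z = i \sqrt{12170}$ ($Z = \sqrt{-10709 + \left(-4410 + 2949\right)} = \sqrt{-10709 - 1461} = \sqrt{-12170} = i \sqrt{12170} \approx 110.32 i$)
$K{\left(a,F \right)} = F + 2 a$ ($K{\left(a,F \right)} = \left(F + a\right) + a = F + 2 a$)
$\frac{Z - 18950}{K{\left(82,21 \right)}} + \frac{L}{-19937} = \frac{i \sqrt{12170} - 18950}{21 + 2 \cdot 82} - \frac{2683}{-19937} = \frac{-18950 + i \sqrt{12170}}{21 + 164} - - \frac{2683}{19937} = \frac{-18950 + i \sqrt{12170}}{185} + \frac{2683}{19937} = \left(-18950 + i \sqrt{12170}\right) \frac{1}{185} + \frac{2683}{19937} = \left(- \frac{3790}{37} + \frac{i \sqrt{12170}}{185}\right) + \frac{2683}{19937} = - \frac{75461959}{737669} + \frac{i \sqrt{12170}}{185}$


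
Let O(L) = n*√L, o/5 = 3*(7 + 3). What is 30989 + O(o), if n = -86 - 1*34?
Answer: 30989 - 600*√6 ≈ 29519.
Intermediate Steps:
n = -120 (n = -86 - 34 = -120)
o = 150 (o = 5*(3*(7 + 3)) = 5*(3*10) = 5*30 = 150)
O(L) = -120*√L
30989 + O(o) = 30989 - 600*√6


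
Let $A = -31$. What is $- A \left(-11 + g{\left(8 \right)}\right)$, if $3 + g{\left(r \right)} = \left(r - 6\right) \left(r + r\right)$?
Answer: $558$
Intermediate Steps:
$g{\left(r \right)} = -3 + 2 r \left(-6 + r\right)$ ($g{\left(r \right)} = -3 + \left(r - 6\right) \left(r + r\right) = -3 + \left(-6 + r\right) 2 r = -3 + 2 r \left(-6 + r\right)$)
$- A \left(-11 + g{\left(8 \right)}\right) = - \left(-31\right) \left(-11 - \left(99 - 128\right)\right) = - \left(-31\right) \left(-11 - -29\right) = - \left(-31\right) \left(-11 + 29\right) = - \left(-31\right) 18 = \left(-1\right) \left(-558\right) = 558$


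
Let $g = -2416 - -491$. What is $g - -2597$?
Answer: $672$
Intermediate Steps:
$g = -1925$ ($g = -2416 + 491 = -1925$)
$g - -2597 = -1925 - -2597 = -1925 + 2597 = 672$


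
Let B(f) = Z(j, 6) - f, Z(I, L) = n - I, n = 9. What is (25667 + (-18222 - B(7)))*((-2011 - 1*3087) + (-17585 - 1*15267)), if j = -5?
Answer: -282272100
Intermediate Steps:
Z(I, L) = 9 - I
B(f) = 14 - f (B(f) = (9 - 1*(-5)) - f = (9 + 5) - f = 14 - f)
(25667 + (-18222 - B(7)))*((-2011 - 1*3087) + (-17585 - 1*15267)) = (25667 + (-18222 - (14 - 1*7)))*((-2011 - 1*3087) + (-17585 - 1*15267)) = (25667 + (-18222 - (14 - 7)))*((-2011 - 3087) + (-17585 - 15267)) = (25667 + (-18222 - 1*7))*(-5098 - 32852) = (25667 + (-18222 - 7))*(-37950) = (25667 - 18229)*(-37950) = 7438*(-37950) = -282272100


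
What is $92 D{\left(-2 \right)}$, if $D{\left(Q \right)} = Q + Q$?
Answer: $-368$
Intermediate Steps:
$D{\left(Q \right)} = 2 Q$
$92 D{\left(-2 \right)} = 92 \cdot 2 \left(-2\right) = 92 \left(-4\right) = -368$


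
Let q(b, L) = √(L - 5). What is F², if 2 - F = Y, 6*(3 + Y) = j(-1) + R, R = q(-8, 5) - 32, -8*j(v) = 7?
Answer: 253009/2304 ≈ 109.81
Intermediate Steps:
j(v) = -7/8 (j(v) = -⅛*7 = -7/8)
q(b, L) = √(-5 + L)
R = -32 (R = √(-5 + 5) - 32 = √0 - 32 = 0 - 32 = -32)
Y = -407/48 (Y = -3 + (-7/8 - 32)/6 = -3 + (⅙)*(-263/8) = -3 - 263/48 = -407/48 ≈ -8.4792)
F = 503/48 (F = 2 - 1*(-407/48) = 2 + 407/48 = 503/48 ≈ 10.479)
F² = (503/48)² = 253009/2304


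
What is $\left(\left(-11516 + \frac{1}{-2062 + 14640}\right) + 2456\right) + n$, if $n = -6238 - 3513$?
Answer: $- \frac{236604757}{12578} \approx -18811.0$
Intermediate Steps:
$n = -9751$ ($n = -6238 - 3513 = -9751$)
$\left(\left(-11516 + \frac{1}{-2062 + 14640}\right) + 2456\right) + n = \left(\left(-11516 + \frac{1}{-2062 + 14640}\right) + 2456\right) - 9751 = \left(\left(-11516 + \frac{1}{12578}\right) + 2456\right) - 9751 = \left(- \frac{144848247}{12578} + 2456\right) - 9751 = - \frac{113956679}{12578} - 9751 = - \frac{236604757}{12578}$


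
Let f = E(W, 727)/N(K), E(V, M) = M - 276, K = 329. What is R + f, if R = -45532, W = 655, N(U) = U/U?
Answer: -45081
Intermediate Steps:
N(U) = 1
E(V, M) = -276 + M
f = 451 (f = (-276 + 727)/1 = 451*1 = 451)
R + f = -45532 + 451 = -45081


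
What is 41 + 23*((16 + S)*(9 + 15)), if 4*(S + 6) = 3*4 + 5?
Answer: 7907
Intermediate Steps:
S = -7/4 (S = -6 + (3*4 + 5)/4 = -6 + (12 + 5)/4 = -6 + (¼)*17 = -6 + 17/4 = -7/4 ≈ -1.7500)
41 + 23*((16 + S)*(9 + 15)) = 41 + 23*((16 - 7/4)*(9 + 15)) = 41 + 23*((57/4)*24) = 41 + 23*342 = 41 + 7866 = 7907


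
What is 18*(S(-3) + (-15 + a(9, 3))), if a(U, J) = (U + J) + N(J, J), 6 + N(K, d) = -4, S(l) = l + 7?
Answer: -162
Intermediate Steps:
S(l) = 7 + l
N(K, d) = -10 (N(K, d) = -6 - 4 = -10)
a(U, J) = -10 + J + U (a(U, J) = (U + J) - 10 = (J + U) - 10 = -10 + J + U)
18*(S(-3) + (-15 + a(9, 3))) = 18*((7 - 3) + (-15 + (-10 + 3 + 9))) = 18*(4 + (-15 + 2)) = 18*(4 - 13) = 18*(-9) = -162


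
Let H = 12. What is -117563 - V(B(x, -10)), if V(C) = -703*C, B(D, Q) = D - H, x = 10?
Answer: -118969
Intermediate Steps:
B(D, Q) = -12 + D (B(D, Q) = D - 1*12 = D - 12 = -12 + D)
-117563 - V(B(x, -10)) = -117563 - (-703)*(-12 + 10) = -117563 - (-703)*(-2) = -117563 - 1*1406 = -117563 - 1406 = -118969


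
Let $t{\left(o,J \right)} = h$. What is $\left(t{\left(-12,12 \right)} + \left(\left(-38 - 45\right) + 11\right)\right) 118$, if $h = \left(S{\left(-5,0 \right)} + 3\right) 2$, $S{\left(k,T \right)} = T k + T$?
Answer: $-7788$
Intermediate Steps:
$S{\left(k,T \right)} = T + T k$
$h = 6$ ($h = \left(0 \left(1 - 5\right) + 3\right) 2 = \left(0 \left(-4\right) + 3\right) 2 = \left(0 + 3\right) 2 = 3 \cdot 2 = 6$)
$t{\left(o,J \right)} = 6$
$\left(t{\left(-12,12 \right)} + \left(\left(-38 - 45\right) + 11\right)\right) 118 = \left(6 + \left(\left(-38 - 45\right) + 11\right)\right) 118 = \left(6 + \left(-83 + 11\right)\right) 118 = \left(6 - 72\right) 118 = \left(-66\right) 118 = -7788$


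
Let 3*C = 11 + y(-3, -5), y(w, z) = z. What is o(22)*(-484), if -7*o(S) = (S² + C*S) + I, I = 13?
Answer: 261844/7 ≈ 37406.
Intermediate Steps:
C = 2 (C = (11 - 5)/3 = (⅓)*6 = 2)
o(S) = -13/7 - 2*S/7 - S²/7 (o(S) = -((S² + 2*S) + 13)/7 = -(13 + S² + 2*S)/7 = -13/7 - 2*S/7 - S²/7)
o(22)*(-484) = (-13/7 - 2/7*22 - ⅐*22²)*(-484) = (-13/7 - 44/7 - ⅐*484)*(-484) = (-13/7 - 44/7 - 484/7)*(-484) = -541/7*(-484) = 261844/7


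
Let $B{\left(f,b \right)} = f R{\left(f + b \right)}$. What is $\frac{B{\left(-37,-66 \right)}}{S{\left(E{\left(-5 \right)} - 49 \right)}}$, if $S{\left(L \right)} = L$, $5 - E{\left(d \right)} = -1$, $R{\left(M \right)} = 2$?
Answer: $\frac{74}{43} \approx 1.7209$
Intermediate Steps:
$E{\left(d \right)} = 6$ ($E{\left(d \right)} = 5 - -1 = 5 + 1 = 6$)
$B{\left(f,b \right)} = 2 f$ ($B{\left(f,b \right)} = f 2 = 2 f$)
$\frac{B{\left(-37,-66 \right)}}{S{\left(E{\left(-5 \right)} - 49 \right)}} = \frac{2 \left(-37\right)}{6 - 49} = - \frac{74}{-43} = \left(-74\right) \left(- \frac{1}{43}\right) = \frac{74}{43}$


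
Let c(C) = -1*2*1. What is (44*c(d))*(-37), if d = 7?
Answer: 3256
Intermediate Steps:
c(C) = -2 (c(C) = -2*1 = -2)
(44*c(d))*(-37) = (44*(-2))*(-37) = -88*(-37) = 3256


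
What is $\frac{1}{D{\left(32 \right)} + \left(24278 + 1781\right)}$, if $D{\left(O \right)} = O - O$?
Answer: $\frac{1}{26059} \approx 3.8374 \cdot 10^{-5}$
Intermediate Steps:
$D{\left(O \right)} = 0$
$\frac{1}{D{\left(32 \right)} + \left(24278 + 1781\right)} = \frac{1}{0 + \left(24278 + 1781\right)} = \frac{1}{0 + 26059} = \frac{1}{26059}$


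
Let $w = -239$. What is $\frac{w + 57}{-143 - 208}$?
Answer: $\frac{14}{27} \approx 0.51852$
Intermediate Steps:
$\frac{w + 57}{-143 - 208} = \frac{-239 + 57}{-143 - 208} = - \frac{182}{-351} = \left(-182\right) \left(- \frac{1}{351}\right) = \frac{14}{27}$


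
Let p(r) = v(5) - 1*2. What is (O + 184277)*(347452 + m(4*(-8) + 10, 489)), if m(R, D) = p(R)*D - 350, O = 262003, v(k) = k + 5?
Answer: 156650527920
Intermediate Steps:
v(k) = 5 + k
p(r) = 8 (p(r) = (5 + 5) - 1*2 = 10 - 2 = 8)
m(R, D) = -350 + 8*D (m(R, D) = 8*D - 350 = -350 + 8*D)
(O + 184277)*(347452 + m(4*(-8) + 10, 489)) = (262003 + 184277)*(347452 + (-350 + 8*489)) = 446280*(347452 + (-350 + 3912)) = 446280*(347452 + 3562) = 446280*351014 = 156650527920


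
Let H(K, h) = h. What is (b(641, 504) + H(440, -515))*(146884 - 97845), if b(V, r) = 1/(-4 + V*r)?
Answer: -281341645209/11140 ≈ -2.5255e+7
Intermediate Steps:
(b(641, 504) + H(440, -515))*(146884 - 97845) = (1/(-4 + 641*504) - 515)*(146884 - 97845) = (1/(-4 + 323064) - 515)*49039 = (1/323060 - 515)*49039 = -166375899/323060*49039 = -281341645209/11140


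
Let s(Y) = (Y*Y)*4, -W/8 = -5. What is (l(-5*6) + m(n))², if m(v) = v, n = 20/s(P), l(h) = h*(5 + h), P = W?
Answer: 57600480001/102400 ≈ 5.6251e+5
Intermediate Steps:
W = 40 (W = -8*(-5) = 40)
P = 40
s(Y) = 4*Y² (s(Y) = Y²*4 = 4*Y²)
n = 1/320 (n = 20/((4*40²)) = 20/((4*1600)) = 20/6400 = 20*(1/6400) = 1/320 ≈ 0.0031250)
(l(-5*6) + m(n))² = ((-5*6)*(5 - 5*6) + 1/320)² = (-30*(5 - 30) + 1/320)² = (-30*(-25) + 1/320)² = (750 + 1/320)² = (240001/320)² = 57600480001/102400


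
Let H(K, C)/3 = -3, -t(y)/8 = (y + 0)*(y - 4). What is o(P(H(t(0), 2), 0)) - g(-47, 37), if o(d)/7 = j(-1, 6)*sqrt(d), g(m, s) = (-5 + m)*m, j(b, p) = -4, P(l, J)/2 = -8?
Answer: -2444 - 112*I ≈ -2444.0 - 112.0*I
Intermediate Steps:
t(y) = -8*y*(-4 + y) (t(y) = -8*(y + 0)*(y - 4) = -8*y*(-4 + y))
H(K, C) = -9 (H(K, C) = 3*(-3) = -9)
P(l, J) = -16 (P(l, J) = 2*(-8) = -16)
g(m, s) = m*(-5 + m)
o(d) = -28*sqrt(d) (o(d) = 7*(-4*sqrt(d)) = -28*sqrt(d))
o(P(H(t(0), 2), 0)) - g(-47, 37) = -112*I - (-47)*(-5 - 47) = -112*I - (-47)*(-52) = -112*I - 1*2444 = -112*I - 2444 = -2444 - 112*I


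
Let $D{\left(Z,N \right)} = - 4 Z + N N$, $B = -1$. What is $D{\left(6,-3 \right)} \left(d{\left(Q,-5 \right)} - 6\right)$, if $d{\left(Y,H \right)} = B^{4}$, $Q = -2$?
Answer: $75$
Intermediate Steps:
$D{\left(Z,N \right)} = N^{2} - 4 Z$ ($D{\left(Z,N \right)} = - 4 Z + N^{2} = N^{2} - 4 Z$)
$d{\left(Y,H \right)} = 1$ ($d{\left(Y,H \right)} = \left(-1\right)^{4} = 1$)
$D{\left(6,-3 \right)} \left(d{\left(Q,-5 \right)} - 6\right) = \left(\left(-3\right)^{2} - 24\right) \left(1 - 6\right) = \left(9 - 24\right) \left(-5\right) = \left(-15\right) \left(-5\right) = 75$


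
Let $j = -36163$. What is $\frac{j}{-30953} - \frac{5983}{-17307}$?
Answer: $\frac{811064840}{535703571} \approx 1.514$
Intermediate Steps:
$\frac{j}{-30953} - \frac{5983}{-17307} = - \frac{36163}{-30953} - \frac{5983}{-17307} = \left(-36163\right) \left(- \frac{1}{30953}\right) - - \frac{5983}{17307} = \frac{36163}{30953} + \frac{5983}{17307} = \frac{811064840}{535703571}$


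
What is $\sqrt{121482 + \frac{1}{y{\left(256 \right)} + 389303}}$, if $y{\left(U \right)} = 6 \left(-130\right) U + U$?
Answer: $\frac{\sqrt{4379916236447841}}{189879} \approx 348.54$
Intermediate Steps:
$y{\left(U \right)} = - 779 U$ ($y{\left(U \right)} = - 780 U + U = - 779 U$)
$\sqrt{121482 + \frac{1}{y{\left(256 \right)} + 389303}} = \sqrt{121482 + \frac{1}{\left(-779\right) 256 + 389303}} = \sqrt{121482 + \frac{1}{-199424 + 389303}} = \sqrt{121482 + \frac{1}{189879}} = \sqrt{\frac{23066880679}{189879}} = \frac{\sqrt{4379916236447841}}{189879}$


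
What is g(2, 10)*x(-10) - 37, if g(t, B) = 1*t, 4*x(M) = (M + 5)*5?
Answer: -99/2 ≈ -49.500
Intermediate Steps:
x(M) = 25/4 + 5*M/4 (x(M) = ((M + 5)*5)/4 = ((5 + M)*5)/4 = (25 + 5*M)/4 = 25/4 + 5*M/4)
g(t, B) = t
g(2, 10)*x(-10) - 37 = 2*(25/4 + (5/4)*(-10)) - 37 = 2*(25/4 - 25/2) - 37 = 2*(-25/4) - 37 = -25/2 - 37 = -99/2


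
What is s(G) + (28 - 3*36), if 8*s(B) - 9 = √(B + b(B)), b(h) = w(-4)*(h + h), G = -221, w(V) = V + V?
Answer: -631/8 + √3315/8 ≈ -71.678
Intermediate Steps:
w(V) = 2*V
b(h) = -16*h (b(h) = (2*(-4))*(h + h) = -16*h)
s(B) = 9/8 + √15*√(-B)/8 (s(B) = 9/8 + √(B - 16*B)/8 = 9/8 + √(-15*B)/8 = 9/8 + (√15*√(-B))/8 = 9/8 + √15*√(-B)/8)
s(G) + (28 - 3*36) = (9/8 + √15*√(-1*(-221))/8) + (28 - 3*36) = (9/8 + √15*√221/8) + (28 - 108) = (9/8 + √3315/8) - 80 = -631/8 + √3315/8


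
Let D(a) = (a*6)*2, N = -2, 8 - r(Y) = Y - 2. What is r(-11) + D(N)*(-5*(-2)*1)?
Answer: -219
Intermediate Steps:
r(Y) = 10 - Y (r(Y) = 8 - (Y - 2) = 8 - (-2 + Y) = 8 + (2 - Y) = 10 - Y)
D(a) = 12*a (D(a) = (6*a)*2 = 12*a)
r(-11) + D(N)*(-5*(-2)*1) = (10 - 1*(-11)) + (12*(-2))*(-5*(-2)*1) = (10 + 11) - 240 = 21 - 24*10 = 21 - 240 = -219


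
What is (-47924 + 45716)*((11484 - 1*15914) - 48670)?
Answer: 117244800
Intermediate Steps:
(-47924 + 45716)*((11484 - 1*15914) - 48670) = -2208*((11484 - 15914) - 48670) = -2208*(-4430 - 48670) = -2208*(-53100) = 117244800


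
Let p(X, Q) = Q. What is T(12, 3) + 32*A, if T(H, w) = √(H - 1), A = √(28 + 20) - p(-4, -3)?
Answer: 96 + √11 + 128*√3 ≈ 321.02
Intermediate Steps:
A = 3 + 4*√3 (A = √(28 + 20) - 1*(-3) = √48 + 3 = 4*√3 + 3 = 3 + 4*√3 ≈ 9.9282)
T(H, w) = √(-1 + H)
T(12, 3) + 32*A = √(-1 + 12) + 32*(3 + 4*√3) = √11 + (96 + 128*√3) = 96 + √11 + 128*√3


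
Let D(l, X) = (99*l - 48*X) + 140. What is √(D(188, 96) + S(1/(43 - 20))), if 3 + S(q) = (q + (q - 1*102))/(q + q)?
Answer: 3*√1441 ≈ 113.88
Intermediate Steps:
D(l, X) = 140 - 48*X + 99*l (D(l, X) = (-48*X + 99*l) + 140 = 140 - 48*X + 99*l)
S(q) = -3 + (-102 + 2*q)/(2*q) (S(q) = -3 + (q + (q - 1*102))/(q + q) = -3 + (q + (q - 102))/((2*q)) = -3 + (q + (-102 + q))*(1/(2*q)) = -3 + (-102 + 2*q)*(1/(2*q)) = -3 + (-102 + 2*q)/(2*q))
√(D(188, 96) + S(1/(43 - 20))) = √((140 - 48*96 + 99*188) + (-2 - 51/(1/(43 - 20)))) = √((140 - 4608 + 18612) + (-2 - 51/(1/23))) = √(14144 + (-2 - 51/1/23)) = √(14144 + (-2 - 51*23)) = √(14144 + (-2 - 1173)) = √(14144 - 1175) = √12969 = 3*√1441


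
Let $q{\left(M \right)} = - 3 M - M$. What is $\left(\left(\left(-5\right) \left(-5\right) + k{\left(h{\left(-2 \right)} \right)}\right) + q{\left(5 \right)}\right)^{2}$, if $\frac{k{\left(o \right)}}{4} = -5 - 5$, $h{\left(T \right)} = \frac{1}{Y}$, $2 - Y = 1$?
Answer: $1225$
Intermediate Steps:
$Y = 1$ ($Y = 2 - 1 = 1$)
$h{\left(T \right)} = 1$ ($h{\left(T \right)} = 1^{-1} = 1$)
$k{\left(o \right)} = -40$ ($k{\left(o \right)} = 4 \left(-5 - 5\right) = 4 \left(-10\right) = -40$)
$q{\left(M \right)} = - 4 M$
$\left(\left(\left(-5\right) \left(-5\right) + k{\left(h{\left(-2 \right)} \right)}\right) + q{\left(5 \right)}\right)^{2} = \left(\left(\left(-5\right) \left(-5\right) - 40\right) - 20\right)^{2} = \left(\left(25 - 40\right) - 20\right)^{2} = \left(-15 - 20\right)^{2} = \left(-35\right)^{2} = 1225$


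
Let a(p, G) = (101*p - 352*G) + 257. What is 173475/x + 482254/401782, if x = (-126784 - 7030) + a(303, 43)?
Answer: -1274975759/4744643638 ≈ -0.26872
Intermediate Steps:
a(p, G) = 257 - 352*G + 101*p (a(p, G) = (-352*G + 101*p) + 257 = 257 - 352*G + 101*p)
x = -118090 (x = (-126784 - 7030) + (257 - 352*43 + 101*303) = -133814 + (257 - 15136 + 30603) = -133814 + 15724 = -118090)
173475/x + 482254/401782 = 173475/(-118090) + 482254/401782 = 173475*(-1/118090) + 482254*(1/401782) = -34695/23618 + 241127/200891 = -1274975759/4744643638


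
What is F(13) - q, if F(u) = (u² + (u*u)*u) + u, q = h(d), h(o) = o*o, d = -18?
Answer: 2055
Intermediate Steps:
h(o) = o²
q = 324 (q = (-18)² = 324)
F(u) = u + u² + u³ (F(u) = (u² + u²*u) + u = (u² + u³) + u = u + u² + u³)
F(13) - q = 13*(1 + 13 + 13²) - 1*324 = 13*(1 + 13 + 169) - 324 = 13*183 - 324 = 2379 - 324 = 2055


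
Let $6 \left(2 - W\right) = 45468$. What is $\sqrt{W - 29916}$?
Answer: $2 i \sqrt{9373} \approx 193.63 i$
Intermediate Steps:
$W = -7576$ ($W = 2 - 7578 = -7576$)
$\sqrt{W - 29916} = \sqrt{-7576 - 29916} = \sqrt{-37492} = 2 i \sqrt{9373}$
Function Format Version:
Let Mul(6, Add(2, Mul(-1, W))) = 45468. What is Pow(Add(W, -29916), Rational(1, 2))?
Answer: Mul(2, I, Pow(9373, Rational(1, 2))) ≈ Mul(193.63, I)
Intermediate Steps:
W = -7576 (W = Add(2, Mul(Rational(-1, 6), 45468)) = Add(2, -7578) = -7576)
Pow(Add(W, -29916), Rational(1, 2)) = Pow(Add(-7576, -29916), Rational(1, 2)) = Pow(-37492, Rational(1, 2)) = Mul(2, I, Pow(9373, Rational(1, 2)))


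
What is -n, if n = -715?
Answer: 715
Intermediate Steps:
-n = -1*(-715) = 715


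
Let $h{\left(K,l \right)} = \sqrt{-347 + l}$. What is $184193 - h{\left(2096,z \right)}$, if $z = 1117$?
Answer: $184193 - \sqrt{770} \approx 1.8417 \cdot 10^{5}$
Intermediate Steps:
$184193 - h{\left(2096,z \right)} = 184193 - \sqrt{-347 + 1117} = 184193 - \sqrt{770}$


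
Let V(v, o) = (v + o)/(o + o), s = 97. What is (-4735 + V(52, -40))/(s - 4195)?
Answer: 94703/81960 ≈ 1.1555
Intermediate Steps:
V(v, o) = (o + v)/(2*o) (V(v, o) = (o + v)/((2*o)) = (o + v)*(1/(2*o)) = (o + v)/(2*o))
(-4735 + V(52, -40))/(s - 4195) = (-4735 + (1/2)*(-40 + 52)/(-40))/(97 - 4195) = (-4735 + (1/2)*(-1/40)*12)/(-4098) = (-4735 - 3/20)*(-1/4098) = -94703/20*(-1/4098) = 94703/81960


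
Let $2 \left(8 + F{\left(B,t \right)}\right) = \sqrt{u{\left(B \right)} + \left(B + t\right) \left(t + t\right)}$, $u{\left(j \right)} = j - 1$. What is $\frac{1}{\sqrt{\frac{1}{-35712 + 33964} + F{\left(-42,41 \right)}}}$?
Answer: $\frac{2 \sqrt{2185}}{5 \sqrt{-2797 + 874 i \sqrt{5}}} \approx 0.096101 - 0.30532 i$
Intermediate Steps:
$u{\left(j \right)} = -1 + j$
$F{\left(B,t \right)} = -8 + \frac{\sqrt{-1 + B + 2 t \left(B + t\right)}}{2}$ ($F{\left(B,t \right)} = -8 + \frac{\sqrt{\left(-1 + B\right) + \left(B + t\right) \left(t + t\right)}}{2} = -8 + \frac{\sqrt{\left(-1 + B\right) + \left(B + t\right) 2 t}}{2} = -8 + \frac{\sqrt{\left(-1 + B\right) + 2 t \left(B + t\right)}}{2} = -8 + \frac{\sqrt{-1 + B + 2 t \left(B + t\right)}}{2}$)
$\frac{1}{\sqrt{\frac{1}{-35712 + 33964} + F{\left(-42,41 \right)}}} = \frac{1}{\sqrt{\frac{1}{-35712 + 33964} - \left(8 - \frac{\sqrt{-1 - 42 + 2 \cdot 41^{2} + 2 \left(-42\right) 41}}{2}\right)}} = \frac{1}{\sqrt{\frac{1}{-1748} - \left(8 - \frac{\sqrt{-1 - 42 + 2 \cdot 1681 - 3444}}{2}\right)}} = \frac{1}{\sqrt{- \frac{1}{1748} - \left(8 - \frac{\sqrt{-1 - 42 + 3362 - 3444}}{2}\right)}} = \frac{1}{\sqrt{- \frac{1}{1748} - \left(8 - \frac{\sqrt{-125}}{2}\right)}} = \frac{1}{\sqrt{- \frac{1}{1748} - \left(8 - \frac{5 i \sqrt{5}}{2}\right)}} = \frac{1}{\sqrt{- \frac{13985}{1748} + \frac{5 i \sqrt{5}}{2}}}$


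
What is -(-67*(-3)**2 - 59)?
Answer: 662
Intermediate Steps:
-(-67*(-3)**2 - 59) = -(-67*9 - 59) = -(-603 - 59) = -1*(-662) = 662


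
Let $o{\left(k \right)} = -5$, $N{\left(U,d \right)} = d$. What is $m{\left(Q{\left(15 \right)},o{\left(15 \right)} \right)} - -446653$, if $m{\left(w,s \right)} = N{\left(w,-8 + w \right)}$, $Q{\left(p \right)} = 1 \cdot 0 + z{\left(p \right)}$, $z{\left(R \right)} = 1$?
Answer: $446646$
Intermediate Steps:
$Q{\left(p \right)} = 1$ ($Q{\left(p \right)} = 1 \cdot 0 + 1 = 0 + 1 = 1$)
$m{\left(w,s \right)} = -8 + w$
$m{\left(Q{\left(15 \right)},o{\left(15 \right)} \right)} - -446653 = \left(-8 + 1\right) - -446653 = -7 + 446653 = 446646$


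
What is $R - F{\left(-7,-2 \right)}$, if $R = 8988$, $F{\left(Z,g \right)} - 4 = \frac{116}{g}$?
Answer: $9042$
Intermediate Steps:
$F{\left(Z,g \right)} = 4 + \frac{116}{g}$
$R - F{\left(-7,-2 \right)} = 8988 - \left(4 + \frac{116}{-2}\right) = 8988 - \left(4 + 116 \left(- \frac{1}{2}\right)\right) = 8988 - \left(4 - 58\right) = 8988 - -54 = 8988 + 54 = 9042$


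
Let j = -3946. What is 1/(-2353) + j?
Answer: -9284939/2353 ≈ -3946.0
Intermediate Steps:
1/(-2353) + j = 1/(-2353) - 3946 = -1/2353 - 3946 = -9284939/2353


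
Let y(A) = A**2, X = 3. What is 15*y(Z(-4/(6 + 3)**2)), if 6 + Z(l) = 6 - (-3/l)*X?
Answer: 7971615/16 ≈ 4.9823e+5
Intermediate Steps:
Z(l) = 9/l (Z(l) = -6 + (6 - (-3/l)*3) = -6 + (6 - (-9)/l) = -6 + (6 + 9/l) = 9/l)
15*y(Z(-4/(6 + 3)**2)) = 15*(9/((-4/(6 + 3)**2)))**2 = 15*(9/((-4/(9**2))))**2 = 15*(9/((-4/81)))**2 = 15*(9/((-4*1/81)))**2 = 15*(9/(-4/81))**2 = 15*(9*(-81/4))**2 = 15*(-729/4)**2 = 15*(531441/16) = 7971615/16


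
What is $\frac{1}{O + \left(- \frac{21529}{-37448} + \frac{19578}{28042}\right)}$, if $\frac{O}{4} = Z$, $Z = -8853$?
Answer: $- \frac{525058408}{18592699907515} \approx -2.824 \cdot 10^{-5}$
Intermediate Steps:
$O = -35412$ ($O = 4 \left(-8853\right) = -35412$)
$\frac{1}{O + \left(- \frac{21529}{-37448} + \frac{19578}{28042}\right)} = \frac{1}{-35412 + \left(- \frac{21529}{-37448} + \frac{19578}{28042}\right)} = \frac{1}{-35412 + \left(\left(-21529\right) \left(- \frac{1}{37448}\right) + 19578 \cdot \frac{1}{28042}\right)} = \frac{1}{-35412 + \left(\frac{21529}{37448} + \frac{9789}{14021}\right)} = \frac{1}{-35412 + \frac{668436581}{525058408}} = \frac{1}{- \frac{18592699907515}{525058408}} = - \frac{525058408}{18592699907515}$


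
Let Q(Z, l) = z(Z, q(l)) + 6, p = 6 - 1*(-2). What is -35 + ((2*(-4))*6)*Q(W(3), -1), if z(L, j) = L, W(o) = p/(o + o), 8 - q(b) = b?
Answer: -387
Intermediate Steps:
p = 8 (p = 6 + 2 = 8)
q(b) = 8 - b
W(o) = 4/o (W(o) = 8/(o + o) = 8/(2*o) = (1/(2*o))*8 = 4/o)
Q(Z, l) = 6 + Z (Q(Z, l) = Z + 6 = 6 + Z)
-35 + ((2*(-4))*6)*Q(W(3), -1) = -35 + ((2*(-4))*6)*(6 + 4/3) = -35 + (-8*6)*(6 + 4*(1/3)) = -35 - 48*(6 + 4/3) = -35 - 48*22/3 = -35 - 352 = -387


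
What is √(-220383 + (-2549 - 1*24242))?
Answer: I*√247174 ≈ 497.17*I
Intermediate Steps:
√(-220383 + (-2549 - 1*24242)) = √(-220383 + (-2549 - 24242)) = √(-220383 - 26791) = √(-247174) = I*√247174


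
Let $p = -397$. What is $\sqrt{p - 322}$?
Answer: $i \sqrt{719} \approx 26.814 i$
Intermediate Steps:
$\sqrt{p - 322} = \sqrt{-397 - 322} = \sqrt{-719} = i \sqrt{719}$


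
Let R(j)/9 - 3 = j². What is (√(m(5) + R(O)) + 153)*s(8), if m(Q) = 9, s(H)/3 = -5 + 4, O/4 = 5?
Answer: -459 - 18*√101 ≈ -639.90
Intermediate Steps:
O = 20 (O = 4*5 = 20)
s(H) = -3 (s(H) = 3*(-5 + 4) = 3*(-1) = -3)
R(j) = 27 + 9*j²
(√(m(5) + R(O)) + 153)*s(8) = (√(9 + (27 + 9*20²)) + 153)*(-3) = (√(9 + (27 + 9*400)) + 153)*(-3) = (√(9 + (27 + 3600)) + 153)*(-3) = (√(9 + 3627) + 153)*(-3) = (√3636 + 153)*(-3) = (6*√101 + 153)*(-3) = (153 + 6*√101)*(-3) = -459 - 18*√101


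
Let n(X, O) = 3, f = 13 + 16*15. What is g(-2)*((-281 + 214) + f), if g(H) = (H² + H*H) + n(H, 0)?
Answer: 2046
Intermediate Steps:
f = 253 (f = 13 + 240 = 253)
g(H) = 3 + 2*H² (g(H) = (H² + H*H) + 3 = (H² + H²) + 3 = 2*H² + 3 = 3 + 2*H²)
g(-2)*((-281 + 214) + f) = (3 + 2*(-2)²)*((-281 + 214) + 253) = (3 + 2*4)*(-67 + 253) = (3 + 8)*186 = 11*186 = 2046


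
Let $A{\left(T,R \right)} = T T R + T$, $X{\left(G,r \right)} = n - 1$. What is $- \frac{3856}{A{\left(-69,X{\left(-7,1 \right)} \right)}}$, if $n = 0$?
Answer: $\frac{1928}{2415} \approx 0.79834$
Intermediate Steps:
$X{\left(G,r \right)} = -1$ ($X{\left(G,r \right)} = 0 - 1 = -1$)
$A{\left(T,R \right)} = T + R T^{2}$ ($A{\left(T,R \right)} = T^{2} R + T = R T^{2} + T = T + R T^{2}$)
$- \frac{3856}{A{\left(-69,X{\left(-7,1 \right)} \right)}} = - \frac{3856}{\left(-69\right) \left(1 - -69\right)} = - \frac{3856}{\left(-69\right) \left(1 + 69\right)} = - \frac{3856}{\left(-69\right) 70} = - \frac{3856}{-4830} = \left(-3856\right) \left(- \frac{1}{4830}\right) = \frac{1928}{2415}$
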